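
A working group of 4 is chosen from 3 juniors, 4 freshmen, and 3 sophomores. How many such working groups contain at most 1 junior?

Split by how many juniors are chosen (0 through 1).
Sum: C(3,0)·C(7,4) + C(3,1)·C(7,3) = 35 + 105 = 140.

140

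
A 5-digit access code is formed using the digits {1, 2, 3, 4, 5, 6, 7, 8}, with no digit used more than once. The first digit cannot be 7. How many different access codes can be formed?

The first digit has 8−1 = 7 choices (anything except 7).
The remaining 4 digits are filled from the other 7 symbols without repetition: 7 × 6 × 5 × 4 = 840.
Total: 7 × 840 = 5880.

5880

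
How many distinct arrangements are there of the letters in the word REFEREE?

REFEREE has 7 letters with E appearing 4 times and R appearing twice.
Dividing 7! = 5040 by 4!·2! = 48 for the repeated letters gives 105.

105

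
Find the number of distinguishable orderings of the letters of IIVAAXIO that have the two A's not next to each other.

2520

There are 8!/(3!·2!) = 3360 arrangements of IIVAAXIO in total.
If the two A's are adjacent, glue them into one block, leaving 7 items to arrange: (7)!/(3!) = 840 ways.
Hence 3360 − 840 = 2520.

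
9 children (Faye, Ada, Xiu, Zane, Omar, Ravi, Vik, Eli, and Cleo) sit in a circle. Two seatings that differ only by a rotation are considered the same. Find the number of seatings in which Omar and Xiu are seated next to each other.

Treat {Omar, Xiu} as one unit (2 internal orders) and seat the resulting 8 units around the table: (7)! circular arrangements.
So 2 × (7)! = 2 × 5040 = 10080.

10080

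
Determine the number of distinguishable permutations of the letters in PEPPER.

60

Letter multiplicities in PEPPER: E×2, P×3, R×1.
The number of distinct arrangements is 6!/(3!·2!) = 720/12 = 60.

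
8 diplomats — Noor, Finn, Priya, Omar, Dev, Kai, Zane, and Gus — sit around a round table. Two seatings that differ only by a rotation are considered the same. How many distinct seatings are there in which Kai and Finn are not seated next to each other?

3600

Without the restriction there are (7)! = 5040 seatings.
Those with Kai next to Finn: fuse the pair into one unit and seat 7 units around a circle — 2·(6)! = 1440.
Subtracting, 5040 − 1440 = 3600.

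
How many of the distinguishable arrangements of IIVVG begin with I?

With the first slot taken by I, it remains to arrange the other 4 letters (IVVG).
Those 4 letters have V appearing twice, giving (4)!/(2!) = 12.

12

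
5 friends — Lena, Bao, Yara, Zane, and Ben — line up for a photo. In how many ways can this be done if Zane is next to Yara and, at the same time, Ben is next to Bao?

Treat {Zane,Yara} as one block (2 orders) and {Ben,Bao} as another (2 orders).
That leaves 3 units to arrange: 2 × 2 × 3! = 4 × 6 = 24.

24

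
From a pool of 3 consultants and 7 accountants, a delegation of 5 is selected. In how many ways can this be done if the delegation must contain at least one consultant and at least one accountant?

Unrestricted: C(10,5) = 252 ways to pick any 5 of the 10.
Subtract selections that omit an entire group: no consultants → C(7,5) = 21; no accountants → C(3,5) = 0.
Both groups omitted at once is impossible, so 252 − 21 = 231.

231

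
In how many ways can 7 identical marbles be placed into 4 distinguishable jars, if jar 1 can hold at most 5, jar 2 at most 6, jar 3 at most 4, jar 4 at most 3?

By stars and bars, unrestricted non-negative solutions to x_1+…+x_4 = 7 number C(7+3,3) = 120.
Subtract solutions that violate a single cap (substitute x_i' = x_i − (cap_i+1)): x_1 ≥ 6 gives C(4,3) = 4; x_2 ≥ 7 gives C(3,3) = 1; x_3 ≥ 5 gives C(5,3) = 10; x_4 ≥ 4 gives C(6,3) = 20. Together 35.
No two caps can be exceeded simultaneously, so the pair terms are all 0.
By inclusion–exclusion the count is 120 − 35 + 0 = 85.

85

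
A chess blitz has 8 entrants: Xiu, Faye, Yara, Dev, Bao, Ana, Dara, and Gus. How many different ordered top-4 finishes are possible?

1680

This is an ordered selection of 4 from 8: P(8,4).
That gives 8 × 7 × 6 × 5 = 1680.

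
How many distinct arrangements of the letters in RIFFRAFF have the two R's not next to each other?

630

There are 8!/(4!·2!) = 840 arrangements of RIFFRAFF in total.
Arrangements with the R's together: treat RR as one letter, giving (7)!/(4!) = 210.
Hence 840 − 210 = 630.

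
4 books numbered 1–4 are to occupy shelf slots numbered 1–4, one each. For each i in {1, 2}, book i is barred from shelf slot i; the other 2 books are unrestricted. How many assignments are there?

14

Let Aᵢ (for i ∈ {1, 2}) be the placements that put book i in its forbidden shelf slot. Any j of these fix j positions, leaving (4−j)! ways to fill the rest, and there are C(2,j) ways to pick which j.
By inclusion–exclusion, the number of valid placements is Σ_{j=0}^{2} (−1)^j C(2,j)·(4−j)!.
Computing: 24 − 12 + 2 = 14.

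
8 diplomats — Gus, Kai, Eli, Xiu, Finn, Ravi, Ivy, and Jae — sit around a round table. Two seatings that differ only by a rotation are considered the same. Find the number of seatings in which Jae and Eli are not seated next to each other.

3600

All circular seatings of 8 people number (7)! = 5040.
Seatings with Jae beside Eli: treat them as a block with 2 internal orders, giving 2 × (6)! = 1440.
Subtracting, 5040 − 1440 = 3600.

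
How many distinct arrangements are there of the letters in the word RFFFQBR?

Letter multiplicities in RFFFQBR: B×1, F×3, Q×1, R×2.
The number of distinct arrangements is 7!/(3!·2!) = 5040/12 = 420.

420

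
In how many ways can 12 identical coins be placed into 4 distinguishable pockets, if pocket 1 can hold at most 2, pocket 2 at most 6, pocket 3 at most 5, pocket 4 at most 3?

By stars and bars, unrestricted non-negative solutions to x_1+…+x_4 = 12 number C(12+3,3) = 455.
Subtract solutions that violate a single cap (substitute x_i' = x_i − (cap_i+1)): x_1 ≥ 3 gives C(12,3) = 220; x_2 ≥ 7 gives C(8,3) = 56; x_3 ≥ 6 gives C(9,3) = 84; x_4 ≥ 4 gives C(11,3) = 165. Together 525.
Add back pairs where two caps are both exceeded: 10 + 20 + 56 + 0 + 4 + 10 = 100.
By inclusion–exclusion the count is 455 − 525 + 100 = 30.

30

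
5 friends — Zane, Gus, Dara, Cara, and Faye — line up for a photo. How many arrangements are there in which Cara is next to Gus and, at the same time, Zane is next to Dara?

Treat {Cara,Gus} as one block (2 orders) and {Zane,Dara} as another (2 orders).
That leaves 3 units to arrange: 2 × 2 × 3! = 4 × 6 = 24.

24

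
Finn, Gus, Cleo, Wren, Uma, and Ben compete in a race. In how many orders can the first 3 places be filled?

120

This is an ordered selection of 3 from 6: P(6,3).
That gives 6 × 5 × 4 = 120.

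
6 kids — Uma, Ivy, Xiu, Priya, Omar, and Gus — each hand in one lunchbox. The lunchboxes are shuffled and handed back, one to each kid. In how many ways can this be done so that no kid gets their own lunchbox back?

265

This is the derangement count D_6: permutations of 6 items with no fixed point.
By inclusion–exclusion this is Σ_{j=0}^{6} (−1)^j C(6,j)·(6−j)!.
Computing: 720 − 720 + 360 − 120 + 30 − 6 + 1 = 265.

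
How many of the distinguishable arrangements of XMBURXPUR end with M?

5040

Fix M in the last position and arrange the remaining 8 letters.
Those 8 letters have R appearing twice, U appearing twice, and X appearing twice, giving (8)!/(2!·2!·2!) = 5040.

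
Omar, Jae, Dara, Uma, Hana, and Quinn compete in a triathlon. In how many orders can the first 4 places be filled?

This is an ordered selection of 4 from 6: P(6,4).
That gives 6 × 5 × 4 × 3 = 360.

360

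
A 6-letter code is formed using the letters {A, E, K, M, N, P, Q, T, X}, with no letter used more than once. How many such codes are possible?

60480

With no repetition, fill the 6 letters in order: 9 choices, then 8, down to 4.
9 × 8 × 7 × 6 × 5 × 4 = 60480.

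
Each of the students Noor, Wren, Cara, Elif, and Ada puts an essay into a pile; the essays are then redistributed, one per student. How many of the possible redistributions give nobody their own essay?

Count assignments avoiding every fixed point. For any j of the 5 students fixed to their own essay, the other 5−j can be arranged in (5−j)! ways.
By inclusion–exclusion this is Σ_{j=0}^{5} (−1)^j C(5,j)·(5−j)!.
Computing: 120 − 120 + 60 − 20 + 5 − 1 = 44.

44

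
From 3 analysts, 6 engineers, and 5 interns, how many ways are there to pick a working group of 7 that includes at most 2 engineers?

Split by how many engineers are chosen (0 through 2).
Sum: C(6,0)·C(8,7) + C(6,1)·C(8,6) + C(6,2)·C(8,5) = 8 + 168 + 840 = 1016.

1016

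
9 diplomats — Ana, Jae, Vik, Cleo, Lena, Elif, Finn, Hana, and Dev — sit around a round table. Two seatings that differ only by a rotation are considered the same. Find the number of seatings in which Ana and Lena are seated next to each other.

Glue Ana and Lena into a block (2 internal orders). Seating 8 units around a circle gives (7)! arrangements.
So 2 × (7)! = 2 × 5040 = 10080.

10080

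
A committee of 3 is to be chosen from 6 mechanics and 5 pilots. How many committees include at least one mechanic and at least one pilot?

135

Unrestricted: C(11,3) = 165 ways to pick any 3 of the 11.
Subtract selections that omit an entire group: no mechanics → C(5,3) = 10; no pilots → C(6,3) = 20.
Both groups omitted at once is impossible, so 165 − 30 = 135.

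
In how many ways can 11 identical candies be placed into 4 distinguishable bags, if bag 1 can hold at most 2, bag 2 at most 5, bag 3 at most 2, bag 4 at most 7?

Without the upper bounds there are C(14,3) = 364 ways to split 11 among 4 bags.
Subtract solutions that violate a single cap (substitute x_i' = x_i − (cap_i+1)): x_1 ≥ 3 gives C(11,3) = 165; x_2 ≥ 6 gives C(8,3) = 56; x_3 ≥ 3 gives C(11,3) = 165; x_4 ≥ 8 gives C(6,3) = 20. Together 406.
Add back pairs where two caps are both exceeded: 10 + 56 + 1 + 10 + 0 + 1 = 78.
By inclusion–exclusion the count is 364 − 406 + 78 = 36.

36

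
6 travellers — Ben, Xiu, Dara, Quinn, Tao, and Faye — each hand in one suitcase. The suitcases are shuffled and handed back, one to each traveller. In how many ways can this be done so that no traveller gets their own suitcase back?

265

Count assignments avoiding every fixed point. For any j of the 6 travellers fixed to their own suitcase, the other 6−j can be arranged in (6−j)! ways.
By inclusion–exclusion this is Σ_{j=0}^{6} (−1)^j C(6,j)·(6−j)!.
Computing: 720 − 720 + 360 − 120 + 30 − 6 + 1 = 265.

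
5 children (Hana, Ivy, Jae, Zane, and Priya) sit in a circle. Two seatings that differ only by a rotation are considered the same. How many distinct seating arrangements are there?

24

Seat Hana anywhere (absorbing the rotational symmetry), then permute the other 4: (4)! = 24.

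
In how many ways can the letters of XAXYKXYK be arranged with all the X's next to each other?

Treat the 3 copies of X as a single block. The multiset to arrange is then {XXX, A, K, K, Y, Y}, 6 items in all.
That gives (6)!/(2!·2!) = 180 arrangements.

180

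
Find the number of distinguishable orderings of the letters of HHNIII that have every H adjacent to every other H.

20

Treat the 2 copies of H as a single block. The multiset to arrange is then {HH, I, I, I, N}, 5 items in all.
That gives (5)!/(3!) = 20 arrangements.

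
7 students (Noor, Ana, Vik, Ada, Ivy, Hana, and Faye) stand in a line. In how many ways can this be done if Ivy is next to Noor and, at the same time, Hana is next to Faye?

Treat {Ivy,Noor} as one block (2 orders) and {Hana,Faye} as another (2 orders).
That leaves 5 units to arrange: 2 × 2 × 5! = 4 × 120 = 480.

480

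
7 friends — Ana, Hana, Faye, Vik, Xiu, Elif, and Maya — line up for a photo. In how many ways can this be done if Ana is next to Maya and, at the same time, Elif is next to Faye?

480

Treat {Ana,Maya} as one block (2 orders) and {Elif,Faye} as another (2 orders).
That leaves 5 units to arrange: 2 × 2 × 5! = 4 × 120 = 480.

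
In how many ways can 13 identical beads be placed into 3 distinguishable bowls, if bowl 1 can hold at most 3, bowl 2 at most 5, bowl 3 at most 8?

10

Ignoring the caps, the number of non-negative solutions to x_1+…+x_3 = 13 is C(15,2) = 105.
Subtract solutions that violate a single cap (substitute x_i' = x_i − (cap_i+1)): x_1 ≥ 4 gives C(11,2) = 55; x_2 ≥ 6 gives C(9,2) = 36; x_3 ≥ 9 gives C(6,2) = 15. Together 106.
Add back pairs where two caps are both exceeded: 10 + 1 + 0 = 11.
By inclusion–exclusion the count is 105 − 106 + 11 = 10.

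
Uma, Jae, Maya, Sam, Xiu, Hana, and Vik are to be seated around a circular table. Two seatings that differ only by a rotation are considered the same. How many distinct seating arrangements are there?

720

Around a circle, 7 distinct people have 7!/7 = (6)! = 720 rotationally distinct seatings.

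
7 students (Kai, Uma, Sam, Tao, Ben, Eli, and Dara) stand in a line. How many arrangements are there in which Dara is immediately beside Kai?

1440

Place the 5 others and the Dara-Kai pair as 6 objects in a line; the pair has 2 internal arrangements.
That gives 2 × 6! = 2 × 720 = 1440.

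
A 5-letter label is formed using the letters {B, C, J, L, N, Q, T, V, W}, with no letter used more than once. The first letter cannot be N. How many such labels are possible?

The first letter has 9−1 = 8 choices (anything except N).
The remaining 4 letters are filled from the other 8 symbols without repetition: 8 × 7 × 6 × 5 = 1680.
Total: 8 × 1680 = 13440.

13440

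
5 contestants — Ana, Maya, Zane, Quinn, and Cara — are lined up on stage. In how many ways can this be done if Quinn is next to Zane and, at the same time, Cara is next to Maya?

Treat {Quinn,Zane} as one block (2 orders) and {Cara,Maya} as another (2 orders).
That leaves 3 units to arrange: 2 × 2 × 3! = 4 × 6 = 24.

24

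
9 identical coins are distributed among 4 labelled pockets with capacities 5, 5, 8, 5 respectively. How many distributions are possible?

159

Without the upper bounds there are C(12,3) = 220 ways to split 9 among 4 pockets.
Subtract solutions that violate a single cap (substitute x_i' = x_i − (cap_i+1)): x_1 ≥ 6 gives C(6,3) = 20; x_2 ≥ 6 gives C(6,3) = 20; x_3 ≥ 9 gives C(3,3) = 1; x_4 ≥ 6 gives C(6,3) = 20. Together 61.
No two caps can be exceeded simultaneously, so the pair terms are all 0.
By inclusion–exclusion the count is 220 − 61 + 0 = 159.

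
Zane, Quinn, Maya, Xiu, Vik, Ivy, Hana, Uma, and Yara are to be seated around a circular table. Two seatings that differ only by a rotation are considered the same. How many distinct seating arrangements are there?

Fix one person's seat to break rotational symmetry; the remaining 8 people can be arranged in (8)! = 40320 ways.

40320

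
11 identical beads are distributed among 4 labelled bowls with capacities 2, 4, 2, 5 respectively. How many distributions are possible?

10

By stars and bars, unrestricted non-negative solutions to x_1+…+x_4 = 11 number C(11+3,3) = 364.
Subtract solutions that violate a single cap (substitute x_i' = x_i − (cap_i+1)): x_1 ≥ 3 gives C(11,3) = 165; x_2 ≥ 5 gives C(9,3) = 84; x_3 ≥ 3 gives C(11,3) = 165; x_4 ≥ 6 gives C(8,3) = 56. Together 470.
Add back pairs where two caps are both exceeded: 20 + 56 + 10 + 20 + 1 + 10 = 117.
Subtract triples: 1 + 0 + 0 + 0 = 1.
By inclusion–exclusion the count is 364 − 470 + 117 − 1 = 10.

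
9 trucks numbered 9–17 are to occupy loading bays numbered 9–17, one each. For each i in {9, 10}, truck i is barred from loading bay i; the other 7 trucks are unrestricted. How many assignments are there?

287280

Let Aᵢ (for i ∈ {9, 10}) be the placements that put truck i in its forbidden loading bay. Any j of these fix j positions, leaving (9−j)! ways to fill the rest, and there are C(2,j) ways to pick which j.
By inclusion–exclusion, the number of valid placements is Σ_{j=0}^{2} (−1)^j C(2,j)·(9−j)!.
Computing: 362880 − 80640 + 5040 = 287280.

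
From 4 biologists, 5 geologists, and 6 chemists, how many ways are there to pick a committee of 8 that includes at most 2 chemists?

Split by how many chemists are chosen (0 through 2).
Sum: C(6,0)·C(9,8) + C(6,1)·C(9,7) + C(6,2)·C(9,6) = 9 + 216 + 1260 = 1485.

1485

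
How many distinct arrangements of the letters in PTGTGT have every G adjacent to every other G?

20

Treat the 2 copies of G as a single block. The multiset to arrange is then {GG, P, T, T, T}, 5 items in all.
That gives (5)!/(3!) = 20 arrangements.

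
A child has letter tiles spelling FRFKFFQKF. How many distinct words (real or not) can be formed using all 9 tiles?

1512

The 9 letters of FRFKFFQKF have repeats: F appearing 5 times and K appearing twice.
So there are 9! / (5!·2!) = 1512 distinguishable arrangements.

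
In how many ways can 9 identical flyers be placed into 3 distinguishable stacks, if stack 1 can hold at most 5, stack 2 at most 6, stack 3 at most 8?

Without the upper bounds there are C(11,2) = 55 ways to split 9 among 3 stacks.
Subtract solutions that violate a single cap (substitute x_i' = x_i − (cap_i+1)): x_1 ≥ 6 gives C(5,2) = 10; x_2 ≥ 7 gives C(4,2) = 6; x_3 ≥ 9 gives C(2,2) = 1. Together 17.
No two caps can be exceeded simultaneously, so the pair terms are all 0.
By inclusion–exclusion the count is 55 − 17 + 0 = 38.

38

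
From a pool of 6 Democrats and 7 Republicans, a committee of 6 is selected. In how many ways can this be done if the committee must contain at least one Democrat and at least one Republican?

1708

Unrestricted: C(13,6) = 1716 ways to pick any 6 of the 13.
Subtract selections that omit an entire group: no Democrats → C(7,6) = 7; no Republicans → C(6,6) = 1.
Both groups omitted at once is impossible, so 1716 − 8 = 1708.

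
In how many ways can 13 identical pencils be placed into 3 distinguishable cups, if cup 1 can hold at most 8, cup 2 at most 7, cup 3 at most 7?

By stars and bars, unrestricted non-negative solutions to x_1+…+x_3 = 13 number C(13+2,2) = 105.
Subtract solutions that violate a single cap (substitute x_i' = x_i − (cap_i+1)): x_1 ≥ 9 gives C(6,2) = 15; x_2 ≥ 8 gives C(7,2) = 21; x_3 ≥ 8 gives C(7,2) = 21. Together 57.
No two caps can be exceeded simultaneously, so the pair terms are all 0.
By inclusion–exclusion the count is 105 − 57 + 0 = 48.

48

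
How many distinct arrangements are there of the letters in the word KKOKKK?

6

Letter multiplicities in KKOKKK: K×5, O×1.
Dividing 6! = 720 by 5! = 120 for the repeated letters gives 6.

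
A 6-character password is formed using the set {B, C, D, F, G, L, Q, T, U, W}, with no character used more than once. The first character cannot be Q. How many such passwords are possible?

The first character has 10−1 = 9 choices (anything except Q).
The remaining 5 characters are filled from the other 9 symbols without repetition: 9 × 8 × 7 × 6 × 5 = 15120.
Total: 9 × 15120 = 136080.

136080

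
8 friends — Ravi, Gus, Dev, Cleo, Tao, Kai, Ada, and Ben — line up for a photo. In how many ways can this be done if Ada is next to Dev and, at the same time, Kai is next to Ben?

Treat {Ada,Dev} as one block (2 orders) and {Kai,Ben} as another (2 orders).
That leaves 6 units to arrange: 2 × 2 × 6! = 4 × 720 = 2880.

2880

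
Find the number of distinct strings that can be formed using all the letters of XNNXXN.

XNNXXN has 6 letters with N appearing 3 times and X appearing 3 times.
Dividing 6! = 720 by 3!·3! = 36 for the repeated letters gives 20.

20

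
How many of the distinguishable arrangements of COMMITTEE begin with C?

5040

Fix C in the first position and arrange the remaining 8 letters.
Those 8 letters have E appearing twice, M appearing twice, and T appearing twice, giving (8)!/(2!·2!·2!) = 5040.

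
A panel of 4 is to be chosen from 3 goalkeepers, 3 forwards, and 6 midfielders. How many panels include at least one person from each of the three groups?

243

With no constraint there are C(12,4) = 495 possible selections.
Subtract selections that omit an entire group: no goalkeepers → C(9,4) = 126; no forwards → C(9,4) = 126; no midfielders → C(6,4) = 15.
Add back selections omitting two groups (i.e. drawn from a single group): C(3,4) + C(3,4) + C(6,4) = 15.
By inclusion–exclusion: 495 − 267 + 15 = 243.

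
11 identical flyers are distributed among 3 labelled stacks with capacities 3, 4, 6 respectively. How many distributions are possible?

Without the upper bounds there are C(13,2) = 78 ways to split 11 among 3 stacks.
Subtract solutions that violate a single cap (substitute x_i' = x_i − (cap_i+1)): x_1 ≥ 4 gives C(9,2) = 36; x_2 ≥ 5 gives C(8,2) = 28; x_3 ≥ 7 gives C(6,2) = 15. Together 79.
Add back pairs where two caps are both exceeded: 6 + 1 + 0 = 7.
By inclusion–exclusion the count is 78 − 79 + 7 = 6.

6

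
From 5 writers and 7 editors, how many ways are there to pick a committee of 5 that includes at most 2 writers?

546

Split by how many writers are chosen (0 through 2).
Sum: C(5,0)·C(7,5) + C(5,1)·C(7,4) + C(5,2)·C(7,3) = 21 + 175 + 350 = 546.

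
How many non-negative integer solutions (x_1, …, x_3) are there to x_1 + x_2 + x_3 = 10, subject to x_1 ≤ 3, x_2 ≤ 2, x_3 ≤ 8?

9

Ignoring the caps, the number of non-negative solutions to x_1+…+x_3 = 10 is C(12,2) = 66.
Subtract solutions that violate a single cap (substitute x_i' = x_i − (cap_i+1)): x_1 ≥ 4 gives C(8,2) = 28; x_2 ≥ 3 gives C(9,2) = 36; x_3 ≥ 9 gives C(3,2) = 3. Together 67.
Add back pairs where two caps are both exceeded: 10 + 0 + 0 = 10.
By inclusion–exclusion the count is 66 − 67 + 10 = 9.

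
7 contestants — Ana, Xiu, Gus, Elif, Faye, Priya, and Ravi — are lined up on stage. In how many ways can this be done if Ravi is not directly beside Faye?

3600

There are 7! = 5040 arrangements in all. If Ravi and Faye are adjacent, merging them into one block gives 2·(6)! = 1440 arrangements.
So 5040 − 1440 = 3600 arrangements keep them apart.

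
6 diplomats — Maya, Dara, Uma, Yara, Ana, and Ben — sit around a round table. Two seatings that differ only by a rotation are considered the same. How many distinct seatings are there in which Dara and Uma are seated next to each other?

48

Treat {Dara, Uma} as one unit (2 internal orders) and seat the resulting 5 units around the table: (4)! circular arrangements.
So 2 × (4)! = 2 × 24 = 48.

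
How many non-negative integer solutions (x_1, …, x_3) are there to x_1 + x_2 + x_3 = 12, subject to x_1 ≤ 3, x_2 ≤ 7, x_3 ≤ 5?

10

Without the upper bounds there are C(14,2) = 91 ways to split 12 among 3 variables.
Subtract solutions that violate a single cap (substitute x_i' = x_i − (cap_i+1)): x_1 ≥ 4 gives C(10,2) = 45; x_2 ≥ 8 gives C(6,2) = 15; x_3 ≥ 6 gives C(8,2) = 28. Together 88.
Add back pairs where two caps are both exceeded: 1 + 6 + 0 = 7.
By inclusion–exclusion the count is 91 − 88 + 7 = 10.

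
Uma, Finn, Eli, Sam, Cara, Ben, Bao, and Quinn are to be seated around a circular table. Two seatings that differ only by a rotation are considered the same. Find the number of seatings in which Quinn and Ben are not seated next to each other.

3600

Without the restriction there are (7)! = 5040 seatings.
Seatings with Quinn beside Ben: treat them as a block with 2 internal orders, giving 2 × (6)! = 1440.
Subtracting, 5040 − 1440 = 3600.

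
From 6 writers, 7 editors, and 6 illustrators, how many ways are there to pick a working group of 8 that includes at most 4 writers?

73788

Split by how many writers are chosen (0 through 4).
Sum: C(6,0)·C(13,8) + C(6,1)·C(13,7) + C(6,2)·C(13,6) + C(6,3)·C(13,5) + C(6,4)·C(13,4) = 1287 + 10296 + 25740 + 25740 + 10725 = 73788.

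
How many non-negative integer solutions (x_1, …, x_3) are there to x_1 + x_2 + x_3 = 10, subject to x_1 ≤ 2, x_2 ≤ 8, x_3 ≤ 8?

24

Ignoring the caps, the number of non-negative solutions to x_1+…+x_3 = 10 is C(12,2) = 66.
Subtract solutions that violate a single cap (substitute x_i' = x_i − (cap_i+1)): x_1 ≥ 3 gives C(9,2) = 36; x_2 ≥ 9 gives C(3,2) = 3; x_3 ≥ 9 gives C(3,2) = 3. Together 42.
No two caps can be exceeded simultaneously, so the pair terms are all 0.
By inclusion–exclusion the count is 66 − 42 + 0 = 24.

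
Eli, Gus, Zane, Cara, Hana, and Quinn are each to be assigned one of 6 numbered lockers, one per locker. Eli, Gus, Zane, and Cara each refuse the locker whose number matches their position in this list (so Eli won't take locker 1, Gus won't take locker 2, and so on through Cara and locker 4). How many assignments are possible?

362

Let Aᵢ (for 1 ≤ i ≤ 4) be the placements that put person i in their forbidden locker. Any j of these fix j positions, leaving (6−j)! ways to fill the rest, and there are C(4,j) ways to pick which j.
By inclusion–exclusion, the number of valid placements is Σ_{j=0}^{4} (−1)^j C(4,j)·(6−j)!.
Computing: 720 − 480 + 144 − 24 + 2 = 362.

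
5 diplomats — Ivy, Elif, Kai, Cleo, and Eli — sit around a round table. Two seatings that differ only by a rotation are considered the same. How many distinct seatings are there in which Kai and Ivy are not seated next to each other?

12

Without the restriction there are (4)! = 24 seatings.
Those with Kai next to Ivy: fuse the pair into one unit and seat 4 units around a circle — 2·(3)! = 12.
Subtracting, 24 − 12 = 12.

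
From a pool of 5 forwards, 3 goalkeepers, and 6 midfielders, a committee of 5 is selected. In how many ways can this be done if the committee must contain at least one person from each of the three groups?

1365

With no constraint there are C(14,5) = 2002 possible selections.
Selections missing a whole group: no forwards → C(9,5) = 126; no goalkeepers → C(11,5) = 462; no midfielders → C(8,5) = 56.
Add back selections omitting two groups (i.e. drawn from a single group): C(5,5) + C(3,5) + C(6,5) = 7.
By inclusion–exclusion: 2002 − 644 + 7 = 1365.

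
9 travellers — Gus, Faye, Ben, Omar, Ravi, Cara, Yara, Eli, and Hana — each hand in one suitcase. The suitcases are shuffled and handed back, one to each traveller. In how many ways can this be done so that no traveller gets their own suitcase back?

133496

Count assignments avoiding every fixed point. For any j of the 9 travellers fixed to their own suitcase, the other 9−j can be arranged in (9−j)! ways.
By inclusion–exclusion this is Σ_{j=0}^{9} (−1)^j C(9,j)·(9−j)!.
Computing: 362880 − 362880 + 181440 − 60480 + 15120 − 3024 + 504 − 72 + 9 − 1 = 133496.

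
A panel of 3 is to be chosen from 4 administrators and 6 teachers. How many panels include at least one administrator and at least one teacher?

Total 3-person selections from all 10: C(10,3) = 120.
Subtract selections that omit an entire group: no administrators → C(6,3) = 20; no teachers → C(4,3) = 4.
Both groups omitted at once is impossible, so 120 − 24 = 96.

96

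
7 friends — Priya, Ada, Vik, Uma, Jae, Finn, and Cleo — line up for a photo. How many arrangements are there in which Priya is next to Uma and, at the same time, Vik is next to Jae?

480

Treat {Priya,Uma} as one block (2 orders) and {Vik,Jae} as another (2 orders).
That leaves 5 units to arrange: 2 × 2 × 5! = 4 × 120 = 480.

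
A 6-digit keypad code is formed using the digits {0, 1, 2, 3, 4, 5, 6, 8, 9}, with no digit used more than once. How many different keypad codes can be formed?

With no repetition, fill the 6 digits in order: 9 choices, then 8, down to 4.
9 × 8 × 7 × 6 × 5 × 4 = 60480.

60480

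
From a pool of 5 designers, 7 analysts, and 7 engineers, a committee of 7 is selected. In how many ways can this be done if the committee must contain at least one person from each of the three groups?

Unrestricted: C(19,7) = 50388 ways to pick any 7 of the 19.
Subtract selections that omit an entire group: no designers → C(14,7) = 3432; no analysts → C(12,7) = 792; no engineers → C(12,7) = 792.
Add back selections omitting two groups (i.e. drawn from a single group): C(5,7) + C(7,7) + C(7,7) = 2.
By inclusion–exclusion: 50388 − 5016 + 2 = 45374.

45374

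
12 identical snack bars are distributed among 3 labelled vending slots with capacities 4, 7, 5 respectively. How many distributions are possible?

Ignoring the caps, the number of non-negative solutions to x_1+…+x_3 = 12 is C(14,2) = 91.
Subtract solutions that violate a single cap (substitute x_i' = x_i − (cap_i+1)): x_1 ≥ 5 gives C(9,2) = 36; x_2 ≥ 8 gives C(6,2) = 15; x_3 ≥ 6 gives C(8,2) = 28. Together 79.
Add back pairs where two caps are both exceeded: 0 + 3 + 0 = 3.
By inclusion–exclusion the count is 91 − 79 + 3 = 15.

15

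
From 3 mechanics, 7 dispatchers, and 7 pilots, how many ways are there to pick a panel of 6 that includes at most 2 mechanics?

Split by how many mechanics are chosen (0 through 2).
Sum: C(3,0)·C(14,6) + C(3,1)·C(14,5) + C(3,2)·C(14,4) = 3003 + 6006 + 3003 = 12012.

12012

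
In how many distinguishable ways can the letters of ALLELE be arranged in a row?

60

The 6 letters of ALLELE have repeats: E appearing twice and L appearing 3 times.
The number of distinct arrangements is 6!/(3!·2!) = 720/12 = 60.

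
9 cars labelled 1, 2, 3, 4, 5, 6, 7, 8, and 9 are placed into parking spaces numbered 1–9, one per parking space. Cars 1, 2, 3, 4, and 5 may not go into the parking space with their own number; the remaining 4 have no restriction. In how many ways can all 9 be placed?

Let Aᵢ (for 1 ≤ i ≤ 5) be the placements that put car i in its forbidden parking space. Any j of these fix j positions, leaving (9−j)! ways to fill the rest, and there are C(5,j) ways to pick which j.
By inclusion–exclusion, the number of valid placements is Σ_{j=0}^{5} (−1)^j C(5,j)·(9−j)!.
Computing: 362880 − 201600 + 50400 − 7200 + 600 − 24 = 205056.

205056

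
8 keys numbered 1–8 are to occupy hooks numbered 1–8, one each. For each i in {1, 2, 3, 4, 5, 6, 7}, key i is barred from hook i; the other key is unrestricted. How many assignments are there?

Let Aᵢ (for 1 ≤ i ≤ 7) be the placements that put key i in its forbidden hook. Any j of these fix j positions, leaving (8−j)! ways to fill the rest, and there are C(7,j) ways to pick which j.
By inclusion–exclusion, the number of valid placements is Σ_{j=0}^{7} (−1)^j C(7,j)·(8−j)!.
Computing: 40320 − 35280 + 15120 − 4200 + 840 − 126 + 14 − 1 = 16687.

16687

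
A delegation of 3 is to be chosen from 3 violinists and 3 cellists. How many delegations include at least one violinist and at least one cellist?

Unrestricted: C(6,3) = 20 ways to pick any 3 of the 6.
Subtract selections that omit an entire group: no violinists → C(3,3) = 1; no cellists → C(3,3) = 1.
Both groups omitted at once is impossible, so 20 − 2 = 18.

18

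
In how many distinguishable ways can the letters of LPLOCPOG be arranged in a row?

5040

Letter multiplicities in LPLOCPOG: C×1, G×1, L×2, O×2, P×2.
So there are 8! / (2!·2!·2!) = 5040 distinguishable arrangements.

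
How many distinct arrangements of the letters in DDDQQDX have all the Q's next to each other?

Treat the 2 copies of Q as a single block. The multiset to arrange is then {QQ, D, D, D, D, X}, 6 items in all.
That gives (6)!/(4!) = 30 arrangements.

30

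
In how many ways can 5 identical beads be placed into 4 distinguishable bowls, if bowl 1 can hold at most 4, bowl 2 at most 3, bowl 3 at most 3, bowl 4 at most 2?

37

Ignoring the caps, the number of non-negative solutions to x_1+…+x_4 = 5 is C(8,3) = 56.
Subtract solutions that violate a single cap (substitute x_i' = x_i − (cap_i+1)): x_1 ≥ 5 gives C(3,3) = 1; x_2 ≥ 4 gives C(4,3) = 4; x_3 ≥ 4 gives C(4,3) = 4; x_4 ≥ 3 gives C(5,3) = 10. Together 19.
No two caps can be exceeded simultaneously, so the pair terms are all 0.
By inclusion–exclusion the count is 56 − 19 + 0 = 37.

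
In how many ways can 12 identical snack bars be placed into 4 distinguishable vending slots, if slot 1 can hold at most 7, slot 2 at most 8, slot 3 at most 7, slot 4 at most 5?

281

By stars and bars, unrestricted non-negative solutions to x_1+…+x_4 = 12 number C(12+3,3) = 455.
Subtract solutions that violate a single cap (substitute x_i' = x_i − (cap_i+1)): x_1 ≥ 8 gives C(7,3) = 35; x_2 ≥ 9 gives C(6,3) = 20; x_3 ≥ 8 gives C(7,3) = 35; x_4 ≥ 6 gives C(9,3) = 84. Together 174.
No two caps can be exceeded simultaneously, so the pair terms are all 0.
By inclusion–exclusion the count is 455 − 174 + 0 = 281.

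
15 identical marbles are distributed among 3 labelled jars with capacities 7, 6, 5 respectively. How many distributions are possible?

10

Ignoring the caps, the number of non-negative solutions to x_1+…+x_3 = 15 is C(17,2) = 136.
Subtract solutions that violate a single cap (substitute x_i' = x_i − (cap_i+1)): x_1 ≥ 8 gives C(9,2) = 36; x_2 ≥ 7 gives C(10,2) = 45; x_3 ≥ 6 gives C(11,2) = 55. Together 136.
Add back pairs where two caps are both exceeded: 1 + 3 + 6 = 10.
By inclusion–exclusion the count is 136 − 136 + 10 = 10.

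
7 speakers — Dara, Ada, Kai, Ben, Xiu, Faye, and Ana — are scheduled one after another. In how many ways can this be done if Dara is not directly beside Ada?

3600

Of the 7! = 5040 arrangements, those with Dara and Ada adjacent number 2 × 6! = 1440 (treat the pair as a block with 2 internal orders).
Complementary counting: 5040 − 1440 = 3600.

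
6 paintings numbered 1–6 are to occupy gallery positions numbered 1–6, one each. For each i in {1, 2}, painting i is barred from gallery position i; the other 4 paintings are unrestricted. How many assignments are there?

504

Let Aᵢ (for i ∈ {1, 2}) be the placements that put painting i in its forbidden gallery position. Any j of these fix j positions, leaving (6−j)! ways to fill the rest, and there are C(2,j) ways to pick which j.
By inclusion–exclusion, the number of valid placements is Σ_{j=0}^{2} (−1)^j C(2,j)·(6−j)!.
Computing: 720 − 240 + 24 = 504.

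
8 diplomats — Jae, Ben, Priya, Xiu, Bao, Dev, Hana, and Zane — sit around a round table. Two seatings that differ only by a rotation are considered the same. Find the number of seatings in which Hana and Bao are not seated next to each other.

3600

Without the restriction there are (7)! = 5040 seatings.
Seatings with Hana beside Bao: treat them as a block with 2 internal orders, giving 2 × (6)! = 1440.
Subtracting, 5040 − 1440 = 3600.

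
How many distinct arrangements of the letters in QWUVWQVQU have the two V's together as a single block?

1680

Treat the 2 copies of V as a single block. The multiset to arrange is then {VV, Q, Q, Q, U, U, W, W}, 8 items in all.
That gives (8)!/(3!·2!·2!) = 1680 arrangements.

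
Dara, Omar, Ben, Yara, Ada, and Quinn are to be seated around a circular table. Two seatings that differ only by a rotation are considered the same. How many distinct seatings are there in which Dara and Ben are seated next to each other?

48

Treat {Dara, Ben} as one unit (2 internal orders) and seat the resulting 5 units around the table: (4)! circular arrangements.
So 2 × (4)! = 2 × 24 = 48.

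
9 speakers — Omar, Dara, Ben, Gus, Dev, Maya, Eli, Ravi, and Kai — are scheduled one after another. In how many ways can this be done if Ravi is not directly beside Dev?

There are 9! = 362880 arrangements in all. If Ravi and Dev are adjacent, merging them into one block gives 2·(8)! = 80640 arrangements.
Complementary counting: 362880 − 80640 = 282240.

282240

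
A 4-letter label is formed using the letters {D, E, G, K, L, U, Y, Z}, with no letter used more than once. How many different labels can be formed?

This is a permutation of 4 out of 8: P(8,4) = 8!/4!.
8 × 7 × 6 × 5 = 1680.

1680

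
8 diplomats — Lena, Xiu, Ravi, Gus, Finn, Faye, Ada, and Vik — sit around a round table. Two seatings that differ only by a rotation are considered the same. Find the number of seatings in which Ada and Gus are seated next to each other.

1440

Treat {Ada, Gus} as one unit (2 internal orders) and seat the resulting 7 units around the table: (6)! circular arrangements.
So 2 × (6)! = 2 × 720 = 1440.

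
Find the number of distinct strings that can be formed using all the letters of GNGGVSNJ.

3360

The 8 letters of GNGGVSNJ have repeats: G appearing 3 times and N appearing twice.
Dividing 8! = 40320 by 3!·2! = 12 for the repeated letters gives 3360.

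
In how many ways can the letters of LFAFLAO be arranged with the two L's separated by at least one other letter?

There are 7!/(2!·2!·2!) = 630 arrangements of LFAFLAO in total.
If the two L's are adjacent, glue them into one block, leaving 6 items to arrange: (6)!/(2!·2!) = 180 ways.
Hence 630 − 180 = 450.

450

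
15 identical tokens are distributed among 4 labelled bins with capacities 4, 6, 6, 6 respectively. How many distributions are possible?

Without the upper bounds there are C(18,3) = 816 ways to split 15 among 4 bins.
Subtract solutions that violate a single cap (substitute x_i' = x_i − (cap_i+1)): x_1 ≥ 5 gives C(13,3) = 286; x_2 ≥ 7 gives C(11,3) = 165; x_3 ≥ 7 gives C(11,3) = 165; x_4 ≥ 7 gives C(11,3) = 165. Together 781.
Add back pairs where two caps are both exceeded: 20 + 20 + 20 + 4 + 4 + 4 = 72.
By inclusion–exclusion the count is 816 − 781 + 72 = 107.

107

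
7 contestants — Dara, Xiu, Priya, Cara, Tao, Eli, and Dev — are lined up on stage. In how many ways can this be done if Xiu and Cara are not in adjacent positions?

Of the 7! = 5040 arrangements, those with Xiu and Cara adjacent number 2 × 6! = 1440 (treat the pair as a block with 2 internal orders).
So 5040 − 1440 = 3600 arrangements keep them apart.

3600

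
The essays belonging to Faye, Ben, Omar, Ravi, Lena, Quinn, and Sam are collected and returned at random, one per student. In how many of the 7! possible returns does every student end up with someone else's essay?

1854

Let Aᵢ be the assignments in which student i gets their own essay. We want the size of the complement of A₁∪…∪A_7.
By inclusion–exclusion this is Σ_{j=0}^{7} (−1)^j C(7,j)·(7−j)!.
Computing: 5040 − 5040 + 2520 − 840 + 210 − 42 + 7 − 1 = 1854.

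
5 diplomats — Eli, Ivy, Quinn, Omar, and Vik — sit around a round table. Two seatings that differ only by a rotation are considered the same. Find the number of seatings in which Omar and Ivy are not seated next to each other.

12

All circular seatings of 5 people number (4)! = 24.
Seatings with Omar beside Ivy: treat them as a block with 2 internal orders, giving 2 × (3)! = 12.
Subtracting, 24 − 12 = 12.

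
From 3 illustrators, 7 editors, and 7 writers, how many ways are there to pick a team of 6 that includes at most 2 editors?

6384

Split by how many editors are chosen (0 through 2).
Sum: C(7,0)·C(10,6) + C(7,1)·C(10,5) + C(7,2)·C(10,4) = 210 + 1764 + 4410 = 6384.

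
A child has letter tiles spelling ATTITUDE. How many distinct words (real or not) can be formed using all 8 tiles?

ATTITUDE has 8 letters with T appearing 3 times.
So there are 8! / (3!) = 6720 distinguishable arrangements.

6720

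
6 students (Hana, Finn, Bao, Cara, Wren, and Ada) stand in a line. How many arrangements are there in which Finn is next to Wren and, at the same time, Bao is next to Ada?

96

Treat {Finn,Wren} as one block (2 orders) and {Bao,Ada} as another (2 orders).
That leaves 4 units to arrange: 2 × 2 × 4! = 4 × 24 = 96.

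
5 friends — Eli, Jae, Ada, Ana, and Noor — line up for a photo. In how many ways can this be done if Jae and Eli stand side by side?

Glue Jae and Eli into one block (2 internal orders), leaving 4 units to arrange in a row.
So the count is 2·(4)! = 48.

48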